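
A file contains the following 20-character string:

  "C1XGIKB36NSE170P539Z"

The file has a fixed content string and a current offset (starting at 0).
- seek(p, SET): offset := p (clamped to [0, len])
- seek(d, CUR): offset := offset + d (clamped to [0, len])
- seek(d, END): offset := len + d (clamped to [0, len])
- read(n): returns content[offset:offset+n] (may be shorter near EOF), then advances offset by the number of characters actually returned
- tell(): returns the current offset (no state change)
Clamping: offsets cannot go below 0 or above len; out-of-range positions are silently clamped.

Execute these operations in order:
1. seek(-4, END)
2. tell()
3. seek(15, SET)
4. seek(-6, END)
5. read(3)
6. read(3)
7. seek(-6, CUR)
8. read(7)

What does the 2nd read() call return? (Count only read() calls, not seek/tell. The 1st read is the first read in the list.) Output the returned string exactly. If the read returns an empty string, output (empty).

After 1 (seek(-4, END)): offset=16
After 2 (tell()): offset=16
After 3 (seek(15, SET)): offset=15
After 4 (seek(-6, END)): offset=14
After 5 (read(3)): returned '0P5', offset=17
After 6 (read(3)): returned '39Z', offset=20
After 7 (seek(-6, CUR)): offset=14
After 8 (read(7)): returned '0P539Z', offset=20

Answer: 39Z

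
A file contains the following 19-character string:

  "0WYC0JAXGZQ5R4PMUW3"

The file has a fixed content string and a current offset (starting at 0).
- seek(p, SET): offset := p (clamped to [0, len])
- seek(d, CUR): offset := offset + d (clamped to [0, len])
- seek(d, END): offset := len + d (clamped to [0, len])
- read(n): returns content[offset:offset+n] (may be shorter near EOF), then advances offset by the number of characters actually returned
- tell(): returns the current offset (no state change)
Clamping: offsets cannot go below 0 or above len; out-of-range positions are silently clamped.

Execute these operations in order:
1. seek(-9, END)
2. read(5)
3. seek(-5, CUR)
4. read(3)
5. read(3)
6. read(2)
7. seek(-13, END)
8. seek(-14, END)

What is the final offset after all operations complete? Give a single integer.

Answer: 5

Derivation:
After 1 (seek(-9, END)): offset=10
After 2 (read(5)): returned 'Q5R4P', offset=15
After 3 (seek(-5, CUR)): offset=10
After 4 (read(3)): returned 'Q5R', offset=13
After 5 (read(3)): returned '4PM', offset=16
After 6 (read(2)): returned 'UW', offset=18
After 7 (seek(-13, END)): offset=6
After 8 (seek(-14, END)): offset=5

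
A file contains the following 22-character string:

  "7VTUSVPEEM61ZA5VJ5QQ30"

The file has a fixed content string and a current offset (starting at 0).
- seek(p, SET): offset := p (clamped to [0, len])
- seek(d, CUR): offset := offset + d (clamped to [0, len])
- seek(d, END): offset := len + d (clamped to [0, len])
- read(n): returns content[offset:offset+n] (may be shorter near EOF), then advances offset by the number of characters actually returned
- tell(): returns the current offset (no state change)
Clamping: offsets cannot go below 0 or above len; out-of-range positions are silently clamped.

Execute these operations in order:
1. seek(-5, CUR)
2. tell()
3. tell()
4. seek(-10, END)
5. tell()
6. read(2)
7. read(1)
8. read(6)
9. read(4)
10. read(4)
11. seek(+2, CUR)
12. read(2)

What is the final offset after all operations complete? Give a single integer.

Answer: 22

Derivation:
After 1 (seek(-5, CUR)): offset=0
After 2 (tell()): offset=0
After 3 (tell()): offset=0
After 4 (seek(-10, END)): offset=12
After 5 (tell()): offset=12
After 6 (read(2)): returned 'ZA', offset=14
After 7 (read(1)): returned '5', offset=15
After 8 (read(6)): returned 'VJ5QQ3', offset=21
After 9 (read(4)): returned '0', offset=22
After 10 (read(4)): returned '', offset=22
After 11 (seek(+2, CUR)): offset=22
After 12 (read(2)): returned '', offset=22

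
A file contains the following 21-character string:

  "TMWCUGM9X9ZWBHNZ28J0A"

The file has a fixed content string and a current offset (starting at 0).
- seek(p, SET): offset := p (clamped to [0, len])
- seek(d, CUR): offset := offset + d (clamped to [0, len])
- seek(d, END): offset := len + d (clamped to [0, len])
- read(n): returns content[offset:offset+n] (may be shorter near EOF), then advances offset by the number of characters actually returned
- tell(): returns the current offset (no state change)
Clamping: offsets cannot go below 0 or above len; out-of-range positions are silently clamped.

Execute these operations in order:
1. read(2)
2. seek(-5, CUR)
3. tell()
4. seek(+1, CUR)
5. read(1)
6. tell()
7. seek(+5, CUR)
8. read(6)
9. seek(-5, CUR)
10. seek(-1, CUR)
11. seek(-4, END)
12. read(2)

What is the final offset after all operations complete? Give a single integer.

After 1 (read(2)): returned 'TM', offset=2
After 2 (seek(-5, CUR)): offset=0
After 3 (tell()): offset=0
After 4 (seek(+1, CUR)): offset=1
After 5 (read(1)): returned 'M', offset=2
After 6 (tell()): offset=2
After 7 (seek(+5, CUR)): offset=7
After 8 (read(6)): returned '9X9ZWB', offset=13
After 9 (seek(-5, CUR)): offset=8
After 10 (seek(-1, CUR)): offset=7
After 11 (seek(-4, END)): offset=17
After 12 (read(2)): returned '8J', offset=19

Answer: 19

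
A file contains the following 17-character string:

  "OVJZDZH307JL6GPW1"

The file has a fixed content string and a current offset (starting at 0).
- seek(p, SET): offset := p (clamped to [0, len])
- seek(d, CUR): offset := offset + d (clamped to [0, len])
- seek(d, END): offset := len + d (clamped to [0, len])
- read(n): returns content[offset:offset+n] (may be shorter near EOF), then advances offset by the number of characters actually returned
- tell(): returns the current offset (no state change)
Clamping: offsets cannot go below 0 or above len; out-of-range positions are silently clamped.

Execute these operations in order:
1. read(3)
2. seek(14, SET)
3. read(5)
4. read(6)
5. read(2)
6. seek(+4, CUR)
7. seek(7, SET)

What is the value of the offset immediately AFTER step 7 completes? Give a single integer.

After 1 (read(3)): returned 'OVJ', offset=3
After 2 (seek(14, SET)): offset=14
After 3 (read(5)): returned 'PW1', offset=17
After 4 (read(6)): returned '', offset=17
After 5 (read(2)): returned '', offset=17
After 6 (seek(+4, CUR)): offset=17
After 7 (seek(7, SET)): offset=7

Answer: 7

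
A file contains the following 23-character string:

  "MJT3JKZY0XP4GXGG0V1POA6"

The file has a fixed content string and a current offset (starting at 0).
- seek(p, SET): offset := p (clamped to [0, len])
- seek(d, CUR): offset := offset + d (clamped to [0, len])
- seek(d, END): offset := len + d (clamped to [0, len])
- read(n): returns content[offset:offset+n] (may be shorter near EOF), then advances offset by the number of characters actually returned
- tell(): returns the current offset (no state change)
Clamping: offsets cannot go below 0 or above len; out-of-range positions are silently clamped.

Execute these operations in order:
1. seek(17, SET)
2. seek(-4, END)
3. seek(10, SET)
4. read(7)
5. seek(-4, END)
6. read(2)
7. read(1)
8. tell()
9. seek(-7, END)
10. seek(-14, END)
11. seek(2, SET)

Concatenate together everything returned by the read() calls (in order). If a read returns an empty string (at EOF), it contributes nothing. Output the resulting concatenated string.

Answer: P4GXGG0POA

Derivation:
After 1 (seek(17, SET)): offset=17
After 2 (seek(-4, END)): offset=19
After 3 (seek(10, SET)): offset=10
After 4 (read(7)): returned 'P4GXGG0', offset=17
After 5 (seek(-4, END)): offset=19
After 6 (read(2)): returned 'PO', offset=21
After 7 (read(1)): returned 'A', offset=22
After 8 (tell()): offset=22
After 9 (seek(-7, END)): offset=16
After 10 (seek(-14, END)): offset=9
After 11 (seek(2, SET)): offset=2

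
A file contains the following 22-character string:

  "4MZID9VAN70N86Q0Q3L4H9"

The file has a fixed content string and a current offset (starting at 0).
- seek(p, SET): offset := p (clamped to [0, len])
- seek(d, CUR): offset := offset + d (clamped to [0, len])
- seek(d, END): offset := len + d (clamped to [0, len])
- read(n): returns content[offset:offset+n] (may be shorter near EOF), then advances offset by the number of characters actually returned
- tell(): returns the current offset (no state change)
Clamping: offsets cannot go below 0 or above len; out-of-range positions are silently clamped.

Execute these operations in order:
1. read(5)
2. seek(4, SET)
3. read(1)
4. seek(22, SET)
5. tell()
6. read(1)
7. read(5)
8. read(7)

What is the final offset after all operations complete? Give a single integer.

After 1 (read(5)): returned '4MZID', offset=5
After 2 (seek(4, SET)): offset=4
After 3 (read(1)): returned 'D', offset=5
After 4 (seek(22, SET)): offset=22
After 5 (tell()): offset=22
After 6 (read(1)): returned '', offset=22
After 7 (read(5)): returned '', offset=22
After 8 (read(7)): returned '', offset=22

Answer: 22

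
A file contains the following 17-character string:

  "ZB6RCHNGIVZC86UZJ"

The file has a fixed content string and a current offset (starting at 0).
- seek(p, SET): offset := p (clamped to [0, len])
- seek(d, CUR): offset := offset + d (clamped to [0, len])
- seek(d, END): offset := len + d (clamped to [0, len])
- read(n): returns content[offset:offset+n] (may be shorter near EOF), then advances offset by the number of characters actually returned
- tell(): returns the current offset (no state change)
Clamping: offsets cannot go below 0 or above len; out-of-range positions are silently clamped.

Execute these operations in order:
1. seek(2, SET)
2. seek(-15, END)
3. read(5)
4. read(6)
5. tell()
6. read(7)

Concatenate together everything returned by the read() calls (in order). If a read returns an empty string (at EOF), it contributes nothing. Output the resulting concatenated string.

Answer: 6RCHNGIVZC86UZJ

Derivation:
After 1 (seek(2, SET)): offset=2
After 2 (seek(-15, END)): offset=2
After 3 (read(5)): returned '6RCHN', offset=7
After 4 (read(6)): returned 'GIVZC8', offset=13
After 5 (tell()): offset=13
After 6 (read(7)): returned '6UZJ', offset=17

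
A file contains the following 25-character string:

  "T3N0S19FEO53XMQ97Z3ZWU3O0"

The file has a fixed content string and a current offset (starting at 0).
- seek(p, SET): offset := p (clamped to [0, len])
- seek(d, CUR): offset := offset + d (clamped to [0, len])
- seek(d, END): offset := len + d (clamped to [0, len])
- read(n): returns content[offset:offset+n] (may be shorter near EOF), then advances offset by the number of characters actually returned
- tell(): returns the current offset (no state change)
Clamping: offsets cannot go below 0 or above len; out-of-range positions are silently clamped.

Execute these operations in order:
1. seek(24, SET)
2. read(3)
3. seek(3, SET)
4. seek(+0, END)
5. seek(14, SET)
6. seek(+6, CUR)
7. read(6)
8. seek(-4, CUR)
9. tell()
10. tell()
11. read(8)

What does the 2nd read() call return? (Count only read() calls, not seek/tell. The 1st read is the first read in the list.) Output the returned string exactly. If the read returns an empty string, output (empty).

After 1 (seek(24, SET)): offset=24
After 2 (read(3)): returned '0', offset=25
After 3 (seek(3, SET)): offset=3
After 4 (seek(+0, END)): offset=25
After 5 (seek(14, SET)): offset=14
After 6 (seek(+6, CUR)): offset=20
After 7 (read(6)): returned 'WU3O0', offset=25
After 8 (seek(-4, CUR)): offset=21
After 9 (tell()): offset=21
After 10 (tell()): offset=21
After 11 (read(8)): returned 'U3O0', offset=25

Answer: WU3O0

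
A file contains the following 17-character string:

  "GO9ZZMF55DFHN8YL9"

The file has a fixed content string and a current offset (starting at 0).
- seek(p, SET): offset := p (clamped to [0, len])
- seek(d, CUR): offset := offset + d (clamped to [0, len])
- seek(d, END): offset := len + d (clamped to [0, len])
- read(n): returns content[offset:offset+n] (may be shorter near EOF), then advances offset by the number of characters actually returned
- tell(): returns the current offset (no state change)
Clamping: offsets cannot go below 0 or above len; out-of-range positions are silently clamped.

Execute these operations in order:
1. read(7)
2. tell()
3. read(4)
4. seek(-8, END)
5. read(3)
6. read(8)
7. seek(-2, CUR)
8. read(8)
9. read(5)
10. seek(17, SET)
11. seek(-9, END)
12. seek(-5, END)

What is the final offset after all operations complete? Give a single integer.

After 1 (read(7)): returned 'GO9ZZMF', offset=7
After 2 (tell()): offset=7
After 3 (read(4)): returned '55DF', offset=11
After 4 (seek(-8, END)): offset=9
After 5 (read(3)): returned 'DFH', offset=12
After 6 (read(8)): returned 'N8YL9', offset=17
After 7 (seek(-2, CUR)): offset=15
After 8 (read(8)): returned 'L9', offset=17
After 9 (read(5)): returned '', offset=17
After 10 (seek(17, SET)): offset=17
After 11 (seek(-9, END)): offset=8
After 12 (seek(-5, END)): offset=12

Answer: 12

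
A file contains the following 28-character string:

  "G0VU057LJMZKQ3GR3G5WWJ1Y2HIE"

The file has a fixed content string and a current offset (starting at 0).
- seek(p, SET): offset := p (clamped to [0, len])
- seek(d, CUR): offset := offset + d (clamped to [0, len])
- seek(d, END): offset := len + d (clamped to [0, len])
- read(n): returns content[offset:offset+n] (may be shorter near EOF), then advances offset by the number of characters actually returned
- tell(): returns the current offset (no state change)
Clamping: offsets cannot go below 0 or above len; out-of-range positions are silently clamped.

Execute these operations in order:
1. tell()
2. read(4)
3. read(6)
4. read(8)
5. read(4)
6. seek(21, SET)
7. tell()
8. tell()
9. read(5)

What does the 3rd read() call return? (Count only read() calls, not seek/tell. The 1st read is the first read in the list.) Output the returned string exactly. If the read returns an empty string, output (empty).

After 1 (tell()): offset=0
After 2 (read(4)): returned 'G0VU', offset=4
After 3 (read(6)): returned '057LJM', offset=10
After 4 (read(8)): returned 'ZKQ3GR3G', offset=18
After 5 (read(4)): returned '5WWJ', offset=22
After 6 (seek(21, SET)): offset=21
After 7 (tell()): offset=21
After 8 (tell()): offset=21
After 9 (read(5)): returned 'J1Y2H', offset=26

Answer: ZKQ3GR3G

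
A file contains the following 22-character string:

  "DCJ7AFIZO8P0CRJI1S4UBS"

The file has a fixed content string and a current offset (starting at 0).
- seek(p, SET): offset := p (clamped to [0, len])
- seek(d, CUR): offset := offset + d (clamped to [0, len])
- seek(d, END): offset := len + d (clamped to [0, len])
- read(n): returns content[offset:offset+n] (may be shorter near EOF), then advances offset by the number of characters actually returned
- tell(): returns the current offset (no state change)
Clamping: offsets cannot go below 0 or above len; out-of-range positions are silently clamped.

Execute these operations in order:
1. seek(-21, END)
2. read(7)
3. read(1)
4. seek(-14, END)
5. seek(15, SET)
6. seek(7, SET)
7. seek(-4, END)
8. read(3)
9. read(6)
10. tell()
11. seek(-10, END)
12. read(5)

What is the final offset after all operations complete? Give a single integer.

After 1 (seek(-21, END)): offset=1
After 2 (read(7)): returned 'CJ7AFIZ', offset=8
After 3 (read(1)): returned 'O', offset=9
After 4 (seek(-14, END)): offset=8
After 5 (seek(15, SET)): offset=15
After 6 (seek(7, SET)): offset=7
After 7 (seek(-4, END)): offset=18
After 8 (read(3)): returned '4UB', offset=21
After 9 (read(6)): returned 'S', offset=22
After 10 (tell()): offset=22
After 11 (seek(-10, END)): offset=12
After 12 (read(5)): returned 'CRJI1', offset=17

Answer: 17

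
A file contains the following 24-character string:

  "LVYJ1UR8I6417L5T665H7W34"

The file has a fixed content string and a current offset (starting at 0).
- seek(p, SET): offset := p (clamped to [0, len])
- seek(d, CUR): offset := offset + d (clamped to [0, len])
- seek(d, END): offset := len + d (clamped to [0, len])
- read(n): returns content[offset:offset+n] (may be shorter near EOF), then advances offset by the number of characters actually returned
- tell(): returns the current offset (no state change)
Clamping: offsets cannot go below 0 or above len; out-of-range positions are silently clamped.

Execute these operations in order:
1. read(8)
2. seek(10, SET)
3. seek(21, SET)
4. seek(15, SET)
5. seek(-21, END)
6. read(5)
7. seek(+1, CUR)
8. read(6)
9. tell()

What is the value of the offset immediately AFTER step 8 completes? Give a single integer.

Answer: 15

Derivation:
After 1 (read(8)): returned 'LVYJ1UR8', offset=8
After 2 (seek(10, SET)): offset=10
After 3 (seek(21, SET)): offset=21
After 4 (seek(15, SET)): offset=15
After 5 (seek(-21, END)): offset=3
After 6 (read(5)): returned 'J1UR8', offset=8
After 7 (seek(+1, CUR)): offset=9
After 8 (read(6)): returned '6417L5', offset=15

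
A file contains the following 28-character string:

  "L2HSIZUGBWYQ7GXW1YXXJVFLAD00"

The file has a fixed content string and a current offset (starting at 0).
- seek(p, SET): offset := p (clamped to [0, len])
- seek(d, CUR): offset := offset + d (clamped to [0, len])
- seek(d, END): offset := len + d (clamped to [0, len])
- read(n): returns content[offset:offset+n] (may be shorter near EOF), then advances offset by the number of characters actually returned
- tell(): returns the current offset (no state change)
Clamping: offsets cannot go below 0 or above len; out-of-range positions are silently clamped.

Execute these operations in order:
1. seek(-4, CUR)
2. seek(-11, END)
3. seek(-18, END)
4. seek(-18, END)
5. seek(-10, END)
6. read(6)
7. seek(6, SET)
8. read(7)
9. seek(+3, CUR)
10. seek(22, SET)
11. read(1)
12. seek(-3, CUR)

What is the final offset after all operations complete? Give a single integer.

After 1 (seek(-4, CUR)): offset=0
After 2 (seek(-11, END)): offset=17
After 3 (seek(-18, END)): offset=10
After 4 (seek(-18, END)): offset=10
After 5 (seek(-10, END)): offset=18
After 6 (read(6)): returned 'XXJVFL', offset=24
After 7 (seek(6, SET)): offset=6
After 8 (read(7)): returned 'UGBWYQ7', offset=13
After 9 (seek(+3, CUR)): offset=16
After 10 (seek(22, SET)): offset=22
After 11 (read(1)): returned 'F', offset=23
After 12 (seek(-3, CUR)): offset=20

Answer: 20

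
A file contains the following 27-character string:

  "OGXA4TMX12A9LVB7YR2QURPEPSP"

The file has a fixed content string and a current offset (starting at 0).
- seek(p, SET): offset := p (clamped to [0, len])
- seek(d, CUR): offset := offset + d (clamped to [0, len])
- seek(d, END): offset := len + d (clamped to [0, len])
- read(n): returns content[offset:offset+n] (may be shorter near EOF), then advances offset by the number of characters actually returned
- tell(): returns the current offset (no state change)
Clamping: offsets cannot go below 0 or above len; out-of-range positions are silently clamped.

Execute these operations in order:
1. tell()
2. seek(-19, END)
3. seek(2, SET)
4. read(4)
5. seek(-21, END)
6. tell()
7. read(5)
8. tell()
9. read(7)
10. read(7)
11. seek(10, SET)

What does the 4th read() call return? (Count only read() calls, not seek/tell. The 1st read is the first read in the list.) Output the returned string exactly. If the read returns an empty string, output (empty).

Answer: 2QURPEP

Derivation:
After 1 (tell()): offset=0
After 2 (seek(-19, END)): offset=8
After 3 (seek(2, SET)): offset=2
After 4 (read(4)): returned 'XA4T', offset=6
After 5 (seek(-21, END)): offset=6
After 6 (tell()): offset=6
After 7 (read(5)): returned 'MX12A', offset=11
After 8 (tell()): offset=11
After 9 (read(7)): returned '9LVB7YR', offset=18
After 10 (read(7)): returned '2QURPEP', offset=25
After 11 (seek(10, SET)): offset=10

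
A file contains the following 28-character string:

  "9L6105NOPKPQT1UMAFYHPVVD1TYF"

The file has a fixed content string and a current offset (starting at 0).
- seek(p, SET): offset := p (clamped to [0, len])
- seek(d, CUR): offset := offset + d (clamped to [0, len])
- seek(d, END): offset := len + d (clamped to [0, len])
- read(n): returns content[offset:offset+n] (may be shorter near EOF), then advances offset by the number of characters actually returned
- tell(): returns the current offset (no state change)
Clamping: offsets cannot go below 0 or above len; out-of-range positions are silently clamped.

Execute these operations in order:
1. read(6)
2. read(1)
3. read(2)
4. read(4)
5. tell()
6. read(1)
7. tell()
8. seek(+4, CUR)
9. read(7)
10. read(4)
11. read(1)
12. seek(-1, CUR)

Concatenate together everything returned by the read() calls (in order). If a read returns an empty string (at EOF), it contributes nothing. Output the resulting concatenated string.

Answer: 9L6105NOPKPQT1YHPVVD1TYF

Derivation:
After 1 (read(6)): returned '9L6105', offset=6
After 2 (read(1)): returned 'N', offset=7
After 3 (read(2)): returned 'OP', offset=9
After 4 (read(4)): returned 'KPQT', offset=13
After 5 (tell()): offset=13
After 6 (read(1)): returned '1', offset=14
After 7 (tell()): offset=14
After 8 (seek(+4, CUR)): offset=18
After 9 (read(7)): returned 'YHPVVD1', offset=25
After 10 (read(4)): returned 'TYF', offset=28
After 11 (read(1)): returned '', offset=28
After 12 (seek(-1, CUR)): offset=27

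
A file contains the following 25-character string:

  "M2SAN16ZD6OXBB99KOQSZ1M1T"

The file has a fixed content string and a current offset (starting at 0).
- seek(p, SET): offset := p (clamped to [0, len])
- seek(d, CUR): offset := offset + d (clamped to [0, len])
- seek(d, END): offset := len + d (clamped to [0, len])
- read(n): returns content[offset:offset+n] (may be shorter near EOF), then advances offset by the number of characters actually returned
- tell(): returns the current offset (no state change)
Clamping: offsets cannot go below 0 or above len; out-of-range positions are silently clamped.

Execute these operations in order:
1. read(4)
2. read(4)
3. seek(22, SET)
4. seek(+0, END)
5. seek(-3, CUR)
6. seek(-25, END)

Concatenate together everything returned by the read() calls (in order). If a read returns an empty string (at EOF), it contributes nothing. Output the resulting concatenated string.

After 1 (read(4)): returned 'M2SA', offset=4
After 2 (read(4)): returned 'N16Z', offset=8
After 3 (seek(22, SET)): offset=22
After 4 (seek(+0, END)): offset=25
After 5 (seek(-3, CUR)): offset=22
After 6 (seek(-25, END)): offset=0

Answer: M2SAN16Z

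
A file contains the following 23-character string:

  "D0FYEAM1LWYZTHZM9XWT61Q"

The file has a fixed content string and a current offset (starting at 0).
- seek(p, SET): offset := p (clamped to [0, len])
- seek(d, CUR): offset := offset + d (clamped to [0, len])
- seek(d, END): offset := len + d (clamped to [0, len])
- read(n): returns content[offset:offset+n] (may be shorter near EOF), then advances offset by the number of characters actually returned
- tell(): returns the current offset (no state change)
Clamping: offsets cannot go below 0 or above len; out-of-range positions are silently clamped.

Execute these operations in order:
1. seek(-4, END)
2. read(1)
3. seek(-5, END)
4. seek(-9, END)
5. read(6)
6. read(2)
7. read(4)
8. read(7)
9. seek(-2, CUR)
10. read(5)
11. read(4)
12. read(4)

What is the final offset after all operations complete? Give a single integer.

Answer: 23

Derivation:
After 1 (seek(-4, END)): offset=19
After 2 (read(1)): returned 'T', offset=20
After 3 (seek(-5, END)): offset=18
After 4 (seek(-9, END)): offset=14
After 5 (read(6)): returned 'ZM9XWT', offset=20
After 6 (read(2)): returned '61', offset=22
After 7 (read(4)): returned 'Q', offset=23
After 8 (read(7)): returned '', offset=23
After 9 (seek(-2, CUR)): offset=21
After 10 (read(5)): returned '1Q', offset=23
After 11 (read(4)): returned '', offset=23
After 12 (read(4)): returned '', offset=23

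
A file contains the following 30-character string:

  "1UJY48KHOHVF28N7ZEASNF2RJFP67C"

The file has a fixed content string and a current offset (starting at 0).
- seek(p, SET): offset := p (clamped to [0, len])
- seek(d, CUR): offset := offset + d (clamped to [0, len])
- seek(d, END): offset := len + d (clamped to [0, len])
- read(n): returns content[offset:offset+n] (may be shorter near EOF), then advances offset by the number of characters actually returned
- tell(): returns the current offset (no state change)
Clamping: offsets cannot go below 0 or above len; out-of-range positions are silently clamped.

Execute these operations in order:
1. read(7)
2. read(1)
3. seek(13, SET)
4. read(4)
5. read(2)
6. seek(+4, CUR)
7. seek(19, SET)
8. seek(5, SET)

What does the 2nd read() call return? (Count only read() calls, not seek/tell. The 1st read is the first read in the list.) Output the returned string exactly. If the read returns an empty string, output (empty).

Answer: H

Derivation:
After 1 (read(7)): returned '1UJY48K', offset=7
After 2 (read(1)): returned 'H', offset=8
After 3 (seek(13, SET)): offset=13
After 4 (read(4)): returned '8N7Z', offset=17
After 5 (read(2)): returned 'EA', offset=19
After 6 (seek(+4, CUR)): offset=23
After 7 (seek(19, SET)): offset=19
After 8 (seek(5, SET)): offset=5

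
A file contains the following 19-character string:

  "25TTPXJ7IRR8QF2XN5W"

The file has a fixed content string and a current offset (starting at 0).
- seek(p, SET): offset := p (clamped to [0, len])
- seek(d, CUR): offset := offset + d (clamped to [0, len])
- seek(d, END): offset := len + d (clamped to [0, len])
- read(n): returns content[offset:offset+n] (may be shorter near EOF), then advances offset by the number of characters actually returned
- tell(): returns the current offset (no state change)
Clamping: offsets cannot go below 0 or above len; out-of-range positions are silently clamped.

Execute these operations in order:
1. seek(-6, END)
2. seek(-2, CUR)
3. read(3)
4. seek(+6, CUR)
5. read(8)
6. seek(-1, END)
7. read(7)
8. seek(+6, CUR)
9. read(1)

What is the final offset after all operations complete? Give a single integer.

Answer: 19

Derivation:
After 1 (seek(-6, END)): offset=13
After 2 (seek(-2, CUR)): offset=11
After 3 (read(3)): returned '8QF', offset=14
After 4 (seek(+6, CUR)): offset=19
After 5 (read(8)): returned '', offset=19
After 6 (seek(-1, END)): offset=18
After 7 (read(7)): returned 'W', offset=19
After 8 (seek(+6, CUR)): offset=19
After 9 (read(1)): returned '', offset=19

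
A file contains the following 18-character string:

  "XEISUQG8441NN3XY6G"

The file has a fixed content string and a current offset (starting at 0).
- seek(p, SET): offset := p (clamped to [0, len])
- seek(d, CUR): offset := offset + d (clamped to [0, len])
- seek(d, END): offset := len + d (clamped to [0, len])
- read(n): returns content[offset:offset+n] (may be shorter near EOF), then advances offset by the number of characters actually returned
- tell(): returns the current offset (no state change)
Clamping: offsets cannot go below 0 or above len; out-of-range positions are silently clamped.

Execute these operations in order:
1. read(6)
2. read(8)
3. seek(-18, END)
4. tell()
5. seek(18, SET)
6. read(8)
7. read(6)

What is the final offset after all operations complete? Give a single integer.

Answer: 18

Derivation:
After 1 (read(6)): returned 'XEISUQ', offset=6
After 2 (read(8)): returned 'G8441NN3', offset=14
After 3 (seek(-18, END)): offset=0
After 4 (tell()): offset=0
After 5 (seek(18, SET)): offset=18
After 6 (read(8)): returned '', offset=18
After 7 (read(6)): returned '', offset=18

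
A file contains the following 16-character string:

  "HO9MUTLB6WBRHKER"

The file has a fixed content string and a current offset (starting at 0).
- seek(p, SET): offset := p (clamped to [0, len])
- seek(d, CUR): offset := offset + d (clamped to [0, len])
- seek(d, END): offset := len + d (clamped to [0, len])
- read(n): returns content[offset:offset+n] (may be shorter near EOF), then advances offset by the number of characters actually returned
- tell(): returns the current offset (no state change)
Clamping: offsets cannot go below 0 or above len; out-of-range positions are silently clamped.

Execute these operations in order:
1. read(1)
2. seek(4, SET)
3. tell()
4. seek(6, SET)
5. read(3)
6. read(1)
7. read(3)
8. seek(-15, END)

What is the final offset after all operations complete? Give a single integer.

After 1 (read(1)): returned 'H', offset=1
After 2 (seek(4, SET)): offset=4
After 3 (tell()): offset=4
After 4 (seek(6, SET)): offset=6
After 5 (read(3)): returned 'LB6', offset=9
After 6 (read(1)): returned 'W', offset=10
After 7 (read(3)): returned 'BRH', offset=13
After 8 (seek(-15, END)): offset=1

Answer: 1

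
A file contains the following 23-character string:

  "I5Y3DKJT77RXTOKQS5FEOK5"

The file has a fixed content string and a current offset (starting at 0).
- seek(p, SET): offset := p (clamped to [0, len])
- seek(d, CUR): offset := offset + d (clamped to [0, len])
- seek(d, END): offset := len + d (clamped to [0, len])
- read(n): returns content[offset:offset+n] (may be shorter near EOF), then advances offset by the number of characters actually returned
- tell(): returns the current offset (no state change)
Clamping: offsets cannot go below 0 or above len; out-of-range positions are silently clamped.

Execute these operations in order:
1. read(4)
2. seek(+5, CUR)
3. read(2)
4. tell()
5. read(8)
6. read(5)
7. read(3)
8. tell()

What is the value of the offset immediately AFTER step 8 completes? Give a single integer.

After 1 (read(4)): returned 'I5Y3', offset=4
After 2 (seek(+5, CUR)): offset=9
After 3 (read(2)): returned '7R', offset=11
After 4 (tell()): offset=11
After 5 (read(8)): returned 'XTOKQS5F', offset=19
After 6 (read(5)): returned 'EOK5', offset=23
After 7 (read(3)): returned '', offset=23
After 8 (tell()): offset=23

Answer: 23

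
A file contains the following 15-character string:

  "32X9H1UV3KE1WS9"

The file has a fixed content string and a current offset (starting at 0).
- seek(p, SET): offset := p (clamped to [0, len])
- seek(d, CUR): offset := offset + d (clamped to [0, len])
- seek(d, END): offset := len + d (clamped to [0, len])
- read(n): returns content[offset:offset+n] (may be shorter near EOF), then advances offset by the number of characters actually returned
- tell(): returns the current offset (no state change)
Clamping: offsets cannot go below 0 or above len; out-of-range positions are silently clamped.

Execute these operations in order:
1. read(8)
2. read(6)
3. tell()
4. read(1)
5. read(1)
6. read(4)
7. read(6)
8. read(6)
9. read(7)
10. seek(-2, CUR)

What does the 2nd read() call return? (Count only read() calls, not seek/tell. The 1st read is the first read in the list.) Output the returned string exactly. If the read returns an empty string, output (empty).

After 1 (read(8)): returned '32X9H1UV', offset=8
After 2 (read(6)): returned '3KE1WS', offset=14
After 3 (tell()): offset=14
After 4 (read(1)): returned '9', offset=15
After 5 (read(1)): returned '', offset=15
After 6 (read(4)): returned '', offset=15
After 7 (read(6)): returned '', offset=15
After 8 (read(6)): returned '', offset=15
After 9 (read(7)): returned '', offset=15
After 10 (seek(-2, CUR)): offset=13

Answer: 3KE1WS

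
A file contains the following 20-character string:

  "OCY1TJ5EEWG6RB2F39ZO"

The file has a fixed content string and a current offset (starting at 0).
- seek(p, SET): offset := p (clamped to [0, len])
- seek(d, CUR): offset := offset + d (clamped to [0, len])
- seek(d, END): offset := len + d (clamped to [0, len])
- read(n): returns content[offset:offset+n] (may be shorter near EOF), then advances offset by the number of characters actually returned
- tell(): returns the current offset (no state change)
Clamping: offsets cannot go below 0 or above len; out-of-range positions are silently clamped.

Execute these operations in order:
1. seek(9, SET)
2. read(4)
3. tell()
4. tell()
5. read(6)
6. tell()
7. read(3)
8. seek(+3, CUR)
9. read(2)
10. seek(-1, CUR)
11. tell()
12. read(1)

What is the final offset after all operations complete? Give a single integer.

Answer: 20

Derivation:
After 1 (seek(9, SET)): offset=9
After 2 (read(4)): returned 'WG6R', offset=13
After 3 (tell()): offset=13
After 4 (tell()): offset=13
After 5 (read(6)): returned 'B2F39Z', offset=19
After 6 (tell()): offset=19
After 7 (read(3)): returned 'O', offset=20
After 8 (seek(+3, CUR)): offset=20
After 9 (read(2)): returned '', offset=20
After 10 (seek(-1, CUR)): offset=19
After 11 (tell()): offset=19
After 12 (read(1)): returned 'O', offset=20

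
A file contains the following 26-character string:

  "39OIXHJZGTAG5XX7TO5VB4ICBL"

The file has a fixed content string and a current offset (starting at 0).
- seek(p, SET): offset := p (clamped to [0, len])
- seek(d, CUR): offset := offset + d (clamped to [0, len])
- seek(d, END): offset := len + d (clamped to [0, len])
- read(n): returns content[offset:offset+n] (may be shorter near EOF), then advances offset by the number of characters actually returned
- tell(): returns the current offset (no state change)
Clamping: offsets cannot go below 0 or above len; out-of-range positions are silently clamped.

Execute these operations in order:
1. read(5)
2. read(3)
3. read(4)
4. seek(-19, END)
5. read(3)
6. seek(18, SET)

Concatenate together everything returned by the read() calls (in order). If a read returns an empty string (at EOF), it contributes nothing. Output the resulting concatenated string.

Answer: 39OIXHJZGTAGZGT

Derivation:
After 1 (read(5)): returned '39OIX', offset=5
After 2 (read(3)): returned 'HJZ', offset=8
After 3 (read(4)): returned 'GTAG', offset=12
After 4 (seek(-19, END)): offset=7
After 5 (read(3)): returned 'ZGT', offset=10
After 6 (seek(18, SET)): offset=18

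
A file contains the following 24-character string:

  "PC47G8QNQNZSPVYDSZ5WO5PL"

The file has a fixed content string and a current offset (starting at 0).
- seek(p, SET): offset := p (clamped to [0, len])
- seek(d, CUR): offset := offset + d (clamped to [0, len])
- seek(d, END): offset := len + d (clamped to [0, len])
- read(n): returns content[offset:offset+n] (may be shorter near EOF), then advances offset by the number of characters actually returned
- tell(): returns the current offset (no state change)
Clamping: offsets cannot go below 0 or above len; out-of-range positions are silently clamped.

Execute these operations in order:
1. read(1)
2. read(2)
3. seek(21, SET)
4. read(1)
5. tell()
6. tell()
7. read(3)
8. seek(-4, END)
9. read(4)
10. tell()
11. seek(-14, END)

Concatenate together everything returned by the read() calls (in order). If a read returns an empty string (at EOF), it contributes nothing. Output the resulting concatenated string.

Answer: PC45PLO5PL

Derivation:
After 1 (read(1)): returned 'P', offset=1
After 2 (read(2)): returned 'C4', offset=3
After 3 (seek(21, SET)): offset=21
After 4 (read(1)): returned '5', offset=22
After 5 (tell()): offset=22
After 6 (tell()): offset=22
After 7 (read(3)): returned 'PL', offset=24
After 8 (seek(-4, END)): offset=20
After 9 (read(4)): returned 'O5PL', offset=24
After 10 (tell()): offset=24
After 11 (seek(-14, END)): offset=10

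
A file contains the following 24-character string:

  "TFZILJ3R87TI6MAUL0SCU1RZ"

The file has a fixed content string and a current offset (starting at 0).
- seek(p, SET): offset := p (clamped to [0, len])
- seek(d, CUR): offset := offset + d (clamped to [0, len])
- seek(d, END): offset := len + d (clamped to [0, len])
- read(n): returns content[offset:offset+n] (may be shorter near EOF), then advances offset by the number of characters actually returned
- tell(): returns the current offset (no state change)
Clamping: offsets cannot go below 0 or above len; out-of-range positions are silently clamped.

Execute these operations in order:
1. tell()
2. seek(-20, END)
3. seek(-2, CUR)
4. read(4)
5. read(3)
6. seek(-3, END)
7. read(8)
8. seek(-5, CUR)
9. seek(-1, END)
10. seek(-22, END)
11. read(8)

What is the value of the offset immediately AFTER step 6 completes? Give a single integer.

Answer: 21

Derivation:
After 1 (tell()): offset=0
After 2 (seek(-20, END)): offset=4
After 3 (seek(-2, CUR)): offset=2
After 4 (read(4)): returned 'ZILJ', offset=6
After 5 (read(3)): returned '3R8', offset=9
After 6 (seek(-3, END)): offset=21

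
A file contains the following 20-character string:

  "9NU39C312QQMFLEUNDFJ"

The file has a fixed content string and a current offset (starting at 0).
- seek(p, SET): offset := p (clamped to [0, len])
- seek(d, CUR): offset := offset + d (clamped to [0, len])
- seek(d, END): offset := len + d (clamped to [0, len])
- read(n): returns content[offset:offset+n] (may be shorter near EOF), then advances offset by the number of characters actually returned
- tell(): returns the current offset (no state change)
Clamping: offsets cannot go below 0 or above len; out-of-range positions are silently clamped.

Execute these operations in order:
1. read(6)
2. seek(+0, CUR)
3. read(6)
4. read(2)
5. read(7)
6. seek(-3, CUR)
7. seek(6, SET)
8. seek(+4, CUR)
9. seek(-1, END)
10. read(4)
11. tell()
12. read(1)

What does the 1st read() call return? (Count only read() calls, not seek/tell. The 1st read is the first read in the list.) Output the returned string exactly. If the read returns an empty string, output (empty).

Answer: 9NU39C

Derivation:
After 1 (read(6)): returned '9NU39C', offset=6
After 2 (seek(+0, CUR)): offset=6
After 3 (read(6)): returned '312QQM', offset=12
After 4 (read(2)): returned 'FL', offset=14
After 5 (read(7)): returned 'EUNDFJ', offset=20
After 6 (seek(-3, CUR)): offset=17
After 7 (seek(6, SET)): offset=6
After 8 (seek(+4, CUR)): offset=10
After 9 (seek(-1, END)): offset=19
After 10 (read(4)): returned 'J', offset=20
After 11 (tell()): offset=20
After 12 (read(1)): returned '', offset=20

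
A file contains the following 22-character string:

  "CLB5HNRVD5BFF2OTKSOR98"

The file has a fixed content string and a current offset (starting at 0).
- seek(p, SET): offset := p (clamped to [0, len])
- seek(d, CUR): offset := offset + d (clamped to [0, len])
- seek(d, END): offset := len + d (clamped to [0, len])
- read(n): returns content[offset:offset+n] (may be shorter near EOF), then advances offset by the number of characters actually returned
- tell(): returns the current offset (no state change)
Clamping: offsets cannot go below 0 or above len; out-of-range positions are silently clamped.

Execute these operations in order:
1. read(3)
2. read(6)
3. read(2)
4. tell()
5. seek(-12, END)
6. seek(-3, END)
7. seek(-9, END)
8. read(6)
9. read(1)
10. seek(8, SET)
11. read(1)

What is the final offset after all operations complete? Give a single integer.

Answer: 9

Derivation:
After 1 (read(3)): returned 'CLB', offset=3
After 2 (read(6)): returned '5HNRVD', offset=9
After 3 (read(2)): returned '5B', offset=11
After 4 (tell()): offset=11
After 5 (seek(-12, END)): offset=10
After 6 (seek(-3, END)): offset=19
After 7 (seek(-9, END)): offset=13
After 8 (read(6)): returned '2OTKSO', offset=19
After 9 (read(1)): returned 'R', offset=20
After 10 (seek(8, SET)): offset=8
After 11 (read(1)): returned 'D', offset=9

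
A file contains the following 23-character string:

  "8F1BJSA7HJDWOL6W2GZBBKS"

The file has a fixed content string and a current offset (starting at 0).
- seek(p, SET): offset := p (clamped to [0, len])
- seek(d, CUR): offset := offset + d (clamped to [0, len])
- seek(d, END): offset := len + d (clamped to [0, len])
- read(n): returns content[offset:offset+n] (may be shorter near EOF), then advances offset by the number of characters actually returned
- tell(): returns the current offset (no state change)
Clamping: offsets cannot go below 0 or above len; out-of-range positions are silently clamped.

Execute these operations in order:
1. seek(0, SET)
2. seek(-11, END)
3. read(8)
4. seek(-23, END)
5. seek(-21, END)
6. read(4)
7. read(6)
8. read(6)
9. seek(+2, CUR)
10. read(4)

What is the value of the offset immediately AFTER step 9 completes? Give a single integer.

Answer: 20

Derivation:
After 1 (seek(0, SET)): offset=0
After 2 (seek(-11, END)): offset=12
After 3 (read(8)): returned 'OL6W2GZB', offset=20
After 4 (seek(-23, END)): offset=0
After 5 (seek(-21, END)): offset=2
After 6 (read(4)): returned '1BJS', offset=6
After 7 (read(6)): returned 'A7HJDW', offset=12
After 8 (read(6)): returned 'OL6W2G', offset=18
After 9 (seek(+2, CUR)): offset=20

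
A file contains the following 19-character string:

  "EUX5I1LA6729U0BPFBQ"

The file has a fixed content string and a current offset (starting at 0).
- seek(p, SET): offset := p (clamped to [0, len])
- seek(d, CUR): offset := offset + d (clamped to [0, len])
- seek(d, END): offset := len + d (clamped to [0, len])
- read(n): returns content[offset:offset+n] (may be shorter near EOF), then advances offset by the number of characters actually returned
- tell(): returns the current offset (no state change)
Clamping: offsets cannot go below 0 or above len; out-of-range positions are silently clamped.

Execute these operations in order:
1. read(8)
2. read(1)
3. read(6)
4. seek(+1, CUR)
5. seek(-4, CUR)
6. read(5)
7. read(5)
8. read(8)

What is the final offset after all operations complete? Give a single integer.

After 1 (read(8)): returned 'EUX5I1LA', offset=8
After 2 (read(1)): returned '6', offset=9
After 3 (read(6)): returned '729U0B', offset=15
After 4 (seek(+1, CUR)): offset=16
After 5 (seek(-4, CUR)): offset=12
After 6 (read(5)): returned 'U0BPF', offset=17
After 7 (read(5)): returned 'BQ', offset=19
After 8 (read(8)): returned '', offset=19

Answer: 19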